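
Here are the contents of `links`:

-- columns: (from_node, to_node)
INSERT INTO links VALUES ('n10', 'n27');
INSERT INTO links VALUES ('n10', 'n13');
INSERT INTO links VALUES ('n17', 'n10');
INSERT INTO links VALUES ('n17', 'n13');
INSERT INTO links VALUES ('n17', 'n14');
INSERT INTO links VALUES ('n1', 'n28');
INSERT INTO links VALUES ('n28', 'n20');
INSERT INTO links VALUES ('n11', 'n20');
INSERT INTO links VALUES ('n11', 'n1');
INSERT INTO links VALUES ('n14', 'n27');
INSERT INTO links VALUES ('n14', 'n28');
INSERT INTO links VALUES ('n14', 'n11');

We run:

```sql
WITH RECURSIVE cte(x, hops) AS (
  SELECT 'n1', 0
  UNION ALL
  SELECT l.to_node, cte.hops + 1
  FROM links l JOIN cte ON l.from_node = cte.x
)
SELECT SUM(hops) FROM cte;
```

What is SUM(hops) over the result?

3

Base: (n1, hops=0).
Iteration 1: edges from {n1} -> (n28, hops=1).
Iteration 2: edges from {n28} -> (n20, hops=2).
Iteration 3: no outgoing edges from {n20}; recursion stops.
SUM(hops) = 0 + 1 + 2 = 3.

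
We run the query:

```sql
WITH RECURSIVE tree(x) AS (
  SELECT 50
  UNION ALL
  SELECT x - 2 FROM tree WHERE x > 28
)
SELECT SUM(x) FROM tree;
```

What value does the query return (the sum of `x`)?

468

Base: x=50.
Iteration 1: 50 > 28 holds -> x = 50 - 2 = 48.
Iteration 2: 48 > 28 holds -> x = 48 - 2 = 46.
Iteration 3: 46 > 28 holds -> x = 46 - 2 = 44.
Iteration 4: 44 > 28 holds -> x = 44 - 2 = 42.
Iteration 5: 42 > 28 holds -> x = 42 - 2 = 40.
Iteration 6: 40 > 28 holds -> x = 40 - 2 = 38.
Iteration 7: 38 > 28 holds -> x = 38 - 2 = 36.
Iteration 8: 36 > 28 holds -> x = 36 - 2 = 34.
Iteration 9: 34 > 28 holds -> x = 34 - 2 = 32.
Iteration 10: 32 > 28 holds -> x = 32 - 2 = 30.
Iteration 11: 30 > 28 holds -> x = 30 - 2 = 28.
Iteration 12: 28 > 28 fails; recursion stops.
SUM(x) = 50 + 48 + 46 + 44 + 42 + 40 + 38 + 36 + 34 + 32 + 30 + 28 = 468.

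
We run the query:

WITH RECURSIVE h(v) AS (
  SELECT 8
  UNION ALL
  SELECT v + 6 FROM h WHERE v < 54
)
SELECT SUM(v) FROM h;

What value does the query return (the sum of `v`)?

Base: v=8.
Iteration 1: 8 < 54 holds -> v = 8 + 6 = 14.
Iteration 2: 14 < 54 holds -> v = 14 + 6 = 20.
Iteration 3: 20 < 54 holds -> v = 20 + 6 = 26.
Iteration 4: 26 < 54 holds -> v = 26 + 6 = 32.
Iteration 5: 32 < 54 holds -> v = 32 + 6 = 38.
Iteration 6: 38 < 54 holds -> v = 38 + 6 = 44.
Iteration 7: 44 < 54 holds -> v = 44 + 6 = 50.
Iteration 8: 50 < 54 holds -> v = 50 + 6 = 56.
Iteration 9: 56 < 54 fails; recursion stops.
SUM(v) = 8 + 14 + 20 + 26 + 32 + 38 + 44 + 50 + 56 = 288.

288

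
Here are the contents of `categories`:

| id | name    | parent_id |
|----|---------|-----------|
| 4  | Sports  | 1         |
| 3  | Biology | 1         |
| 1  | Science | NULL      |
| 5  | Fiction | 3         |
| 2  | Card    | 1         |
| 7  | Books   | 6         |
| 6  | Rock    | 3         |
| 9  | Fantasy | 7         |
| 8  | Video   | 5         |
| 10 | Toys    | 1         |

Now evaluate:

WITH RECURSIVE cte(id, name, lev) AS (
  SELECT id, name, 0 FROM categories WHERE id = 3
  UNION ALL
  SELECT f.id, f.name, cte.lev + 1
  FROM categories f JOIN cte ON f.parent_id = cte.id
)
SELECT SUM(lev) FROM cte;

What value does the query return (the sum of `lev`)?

9

Base: id=3 (Biology) at lev 0.
Iteration 1: rows with parent_id in {3} -> Fiction (id 5, lev 1), Rock (id 6, lev 1).
Iteration 2: rows with parent_id in {5,6} -> Books (id 7, lev 2), Video (id 8, lev 2).
Iteration 3: rows with parent_id in {7,8} -> Fantasy (id 9, lev 3).
Iteration 4: no rows with parent_id in {9}; recursion stops.
SUM(lev) = 0 + 1 + 1 + 2 + 2 + 3 = 9.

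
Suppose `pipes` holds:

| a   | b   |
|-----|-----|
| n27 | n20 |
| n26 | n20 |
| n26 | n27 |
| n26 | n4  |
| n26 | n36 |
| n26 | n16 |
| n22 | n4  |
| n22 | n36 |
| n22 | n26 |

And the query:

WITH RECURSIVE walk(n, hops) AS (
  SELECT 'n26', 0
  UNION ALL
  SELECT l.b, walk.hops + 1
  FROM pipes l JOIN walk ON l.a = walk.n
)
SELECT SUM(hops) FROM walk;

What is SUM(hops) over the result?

Base: (n26, hops=0).
Iteration 1: edges from {n26} -> (n16, hops=1), (n20, hops=1), (n27, hops=1), (n36, hops=1), (n4, hops=1).
Iteration 2: edges from {n16,n20,n27,n36,n4} -> (n20, hops=2).
Iteration 3: no outgoing edges from {n20}; recursion stops.
SUM(hops) = 0 + 1 + 1 + 1 + 1 + 1 + 2 = 7.

7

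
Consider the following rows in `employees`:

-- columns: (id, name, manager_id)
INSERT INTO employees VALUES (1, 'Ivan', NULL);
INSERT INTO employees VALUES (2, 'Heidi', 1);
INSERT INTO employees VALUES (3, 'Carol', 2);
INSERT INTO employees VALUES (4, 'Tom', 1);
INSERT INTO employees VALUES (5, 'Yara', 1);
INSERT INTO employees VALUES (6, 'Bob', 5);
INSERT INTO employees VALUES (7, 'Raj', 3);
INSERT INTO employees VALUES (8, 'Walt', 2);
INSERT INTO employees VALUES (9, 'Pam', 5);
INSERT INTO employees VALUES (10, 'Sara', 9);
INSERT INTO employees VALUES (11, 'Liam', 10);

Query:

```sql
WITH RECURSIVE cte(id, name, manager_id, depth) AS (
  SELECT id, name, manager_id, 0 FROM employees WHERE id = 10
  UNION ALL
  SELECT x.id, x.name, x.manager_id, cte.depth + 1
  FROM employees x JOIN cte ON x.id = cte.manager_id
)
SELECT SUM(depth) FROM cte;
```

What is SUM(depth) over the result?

6

Base: id=10 (Sara), manager_id=9, depth 0.
Iteration 1: join on id=9 -> Pam (id 9, manager_id=5, depth 1).
Iteration 2: join on id=5 -> Yara (id 5, manager_id=1, depth 2).
Iteration 3: join on id=1 -> Ivan (id 1, manager_id=NULL, depth 3).
Iteration 4: manager_id is NULL; no match; recursion stops.
SUM(depth) = 0 + 1 + 2 + 3 = 6.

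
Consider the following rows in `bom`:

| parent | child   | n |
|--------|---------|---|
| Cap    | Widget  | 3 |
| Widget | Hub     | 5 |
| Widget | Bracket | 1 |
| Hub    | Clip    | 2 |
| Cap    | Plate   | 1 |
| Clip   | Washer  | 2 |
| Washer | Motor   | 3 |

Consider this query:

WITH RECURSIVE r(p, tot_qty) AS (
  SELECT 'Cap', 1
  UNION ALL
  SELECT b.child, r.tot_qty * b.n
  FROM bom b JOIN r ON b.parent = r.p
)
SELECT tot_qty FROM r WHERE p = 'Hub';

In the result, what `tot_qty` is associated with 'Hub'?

15

Base: (Cap, tot_qty=1).
Iteration 1: components of {Cap} -> Plate = 1*1 = 1, Widget = 1*3 = 3.
Iteration 2: components of {Plate,Widget} -> Bracket = 3*1 = 3, Hub = 3*5 = 15.
Iteration 3: components of {Bracket,Hub} -> Clip = 15*2 = 30.
Iteration 4: components of {Clip} -> Washer = 30*2 = 60.
Iteration 5: components of {Washer} -> Motor = 60*3 = 180.
Iteration 6: no further components; recursion stops.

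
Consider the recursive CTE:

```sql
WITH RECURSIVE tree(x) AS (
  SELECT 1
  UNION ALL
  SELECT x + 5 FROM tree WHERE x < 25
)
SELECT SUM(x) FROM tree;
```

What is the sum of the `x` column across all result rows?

Base: x=1.
Iteration 1: 1 < 25 holds -> x = 1 + 5 = 6.
Iteration 2: 6 < 25 holds -> x = 6 + 5 = 11.
Iteration 3: 11 < 25 holds -> x = 11 + 5 = 16.
Iteration 4: 16 < 25 holds -> x = 16 + 5 = 21.
Iteration 5: 21 < 25 holds -> x = 21 + 5 = 26.
Iteration 6: 26 < 25 fails; recursion stops.
SUM(x) = 1 + 6 + 11 + 16 + 21 + 26 = 81.

81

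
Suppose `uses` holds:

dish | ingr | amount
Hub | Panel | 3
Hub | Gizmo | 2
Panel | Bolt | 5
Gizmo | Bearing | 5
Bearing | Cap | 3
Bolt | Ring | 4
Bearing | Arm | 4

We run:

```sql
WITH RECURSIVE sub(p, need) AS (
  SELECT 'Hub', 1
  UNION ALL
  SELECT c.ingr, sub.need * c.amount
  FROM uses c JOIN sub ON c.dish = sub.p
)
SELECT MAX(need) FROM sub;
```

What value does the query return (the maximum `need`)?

60

Base: (Hub, need=1).
Iteration 1: components of {Hub} -> Gizmo = 1*2 = 2, Panel = 1*3 = 3.
Iteration 2: components of {Gizmo,Panel} -> Bearing = 2*5 = 10, Bolt = 3*5 = 15.
Iteration 3: components of {Bearing,Bolt} -> Arm = 10*4 = 40, Cap = 10*3 = 30, Ring = 15*4 = 60.
Iteration 4: no further components; recursion stops.
need values: 1, 3, 2, 15, 10, 60, 30, 40; the maximum is 60.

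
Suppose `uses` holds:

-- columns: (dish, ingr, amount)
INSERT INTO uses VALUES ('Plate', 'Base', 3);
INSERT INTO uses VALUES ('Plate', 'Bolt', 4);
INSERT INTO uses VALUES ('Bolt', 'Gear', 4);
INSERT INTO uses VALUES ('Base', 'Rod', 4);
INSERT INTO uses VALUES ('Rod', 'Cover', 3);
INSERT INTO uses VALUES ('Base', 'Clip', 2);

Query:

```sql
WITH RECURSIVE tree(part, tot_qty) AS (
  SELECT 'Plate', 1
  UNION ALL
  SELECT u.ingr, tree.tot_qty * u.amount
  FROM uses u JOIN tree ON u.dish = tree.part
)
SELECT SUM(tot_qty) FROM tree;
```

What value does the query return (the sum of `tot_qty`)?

Base: (Plate, tot_qty=1).
Iteration 1: components of {Plate} -> Base = 1*3 = 3, Bolt = 1*4 = 4.
Iteration 2: components of {Base,Bolt} -> Clip = 3*2 = 6, Gear = 4*4 = 16, Rod = 3*4 = 12.
Iteration 3: components of {Clip,Gear,Rod} -> Cover = 12*3 = 36.
Iteration 4: no further components; recursion stops.
SUM(tot_qty) = 1 + 3 + 4 + 12 + 6 + 16 + 36 = 78.

78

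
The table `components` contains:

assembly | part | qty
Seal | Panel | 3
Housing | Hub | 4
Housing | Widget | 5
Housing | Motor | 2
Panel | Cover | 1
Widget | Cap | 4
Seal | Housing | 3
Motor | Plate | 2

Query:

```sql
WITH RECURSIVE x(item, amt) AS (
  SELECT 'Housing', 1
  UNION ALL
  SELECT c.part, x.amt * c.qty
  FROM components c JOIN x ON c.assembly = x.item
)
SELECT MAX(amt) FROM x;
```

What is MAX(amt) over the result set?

20

Base: (Housing, amt=1).
Iteration 1: components of {Housing} -> Hub = 1*4 = 4, Motor = 1*2 = 2, Widget = 1*5 = 5.
Iteration 2: components of {Hub,Motor,Widget} -> Cap = 5*4 = 20, Plate = 2*2 = 4.
Iteration 3: no further components; recursion stops.
amt values: 1, 5, 4, 2, 20, 4; the maximum is 20.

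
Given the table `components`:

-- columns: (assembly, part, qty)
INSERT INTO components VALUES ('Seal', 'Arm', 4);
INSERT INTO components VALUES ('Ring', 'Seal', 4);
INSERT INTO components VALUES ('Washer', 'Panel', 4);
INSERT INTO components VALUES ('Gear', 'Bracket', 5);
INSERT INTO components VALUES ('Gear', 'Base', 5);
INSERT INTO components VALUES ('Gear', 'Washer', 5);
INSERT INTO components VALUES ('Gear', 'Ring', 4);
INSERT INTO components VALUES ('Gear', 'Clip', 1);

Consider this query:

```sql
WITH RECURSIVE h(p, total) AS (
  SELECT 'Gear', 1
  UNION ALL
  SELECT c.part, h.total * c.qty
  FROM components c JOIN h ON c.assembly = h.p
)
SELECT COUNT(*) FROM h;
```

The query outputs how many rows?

Base: (Gear, total=1).
Iteration 1: components of {Gear} -> Base = 1*5 = 5, Bracket = 1*5 = 5, Clip = 1*1 = 1, Ring = 1*4 = 4, Washer = 1*5 = 5.
Iteration 2: components of {Base,Bracket,Clip,Ring,Washer} -> Panel = 5*4 = 20, Seal = 4*4 = 16.
Iteration 3: components of {Panel,Seal} -> Arm = 16*4 = 64.
Iteration 4: no further components; recursion stops.
Total rows emitted: 9.

9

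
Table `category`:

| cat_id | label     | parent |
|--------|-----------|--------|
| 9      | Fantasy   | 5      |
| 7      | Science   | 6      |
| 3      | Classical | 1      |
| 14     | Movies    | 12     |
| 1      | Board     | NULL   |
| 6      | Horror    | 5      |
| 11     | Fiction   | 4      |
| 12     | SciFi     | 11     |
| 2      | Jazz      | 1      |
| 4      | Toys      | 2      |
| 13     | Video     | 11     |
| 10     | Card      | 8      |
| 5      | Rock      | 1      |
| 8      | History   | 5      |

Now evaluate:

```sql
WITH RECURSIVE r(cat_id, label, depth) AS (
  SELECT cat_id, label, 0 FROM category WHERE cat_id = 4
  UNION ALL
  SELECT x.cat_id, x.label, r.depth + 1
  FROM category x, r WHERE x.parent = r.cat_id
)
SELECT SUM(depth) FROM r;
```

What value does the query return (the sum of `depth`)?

Base: cat_id=4 (Toys) at depth 0.
Iteration 1: rows with parent in {4} -> Fiction (id 11, depth 1).
Iteration 2: rows with parent in {11} -> SciFi (id 12, depth 2), Video (id 13, depth 2).
Iteration 3: rows with parent in {12,13} -> Movies (id 14, depth 3).
Iteration 4: no rows with parent in {14}; recursion stops.
SUM(depth) = 0 + 1 + 2 + 2 + 3 = 8.

8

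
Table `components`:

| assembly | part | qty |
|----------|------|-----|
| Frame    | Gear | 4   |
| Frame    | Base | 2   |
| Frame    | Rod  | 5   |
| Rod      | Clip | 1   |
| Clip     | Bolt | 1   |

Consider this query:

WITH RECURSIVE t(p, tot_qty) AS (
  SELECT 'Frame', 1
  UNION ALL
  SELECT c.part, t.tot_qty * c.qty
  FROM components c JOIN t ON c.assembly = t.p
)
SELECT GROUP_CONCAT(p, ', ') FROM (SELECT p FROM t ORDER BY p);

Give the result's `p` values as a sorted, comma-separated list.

Base, Bolt, Clip, Frame, Gear, Rod

Base: (Frame, tot_qty=1).
Iteration 1: components of {Frame} -> Base = 1*2 = 2, Gear = 1*4 = 4, Rod = 1*5 = 5.
Iteration 2: components of {Base,Gear,Rod} -> Clip = 5*1 = 5.
Iteration 3: components of {Clip} -> Bolt = 5*1 = 5.
Iteration 4: no further components; recursion stops.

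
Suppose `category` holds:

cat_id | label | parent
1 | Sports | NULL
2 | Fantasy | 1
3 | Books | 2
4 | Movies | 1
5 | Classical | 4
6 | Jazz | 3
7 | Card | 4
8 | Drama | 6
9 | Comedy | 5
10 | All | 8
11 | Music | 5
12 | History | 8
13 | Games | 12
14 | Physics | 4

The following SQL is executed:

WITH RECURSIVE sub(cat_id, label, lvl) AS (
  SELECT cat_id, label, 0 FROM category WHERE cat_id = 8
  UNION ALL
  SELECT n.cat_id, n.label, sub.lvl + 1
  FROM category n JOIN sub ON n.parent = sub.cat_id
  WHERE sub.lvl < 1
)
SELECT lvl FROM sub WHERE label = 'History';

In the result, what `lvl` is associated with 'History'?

1

Base: cat_id=8 (Drama) at lvl 0.
Iteration 1: rows with parent in {8} -> All (id 10, lvl 1), History (id 12, lvl 1).
Iteration 2: lvl < 1 fails for all current rows; recursion stops.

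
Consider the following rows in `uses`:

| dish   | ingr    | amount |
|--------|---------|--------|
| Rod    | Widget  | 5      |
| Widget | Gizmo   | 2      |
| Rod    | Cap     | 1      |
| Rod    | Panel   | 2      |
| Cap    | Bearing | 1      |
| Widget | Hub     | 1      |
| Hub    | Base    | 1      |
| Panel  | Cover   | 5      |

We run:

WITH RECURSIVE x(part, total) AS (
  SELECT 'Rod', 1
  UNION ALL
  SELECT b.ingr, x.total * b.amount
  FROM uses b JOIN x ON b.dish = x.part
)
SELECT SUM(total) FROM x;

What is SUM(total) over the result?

40

Base: (Rod, total=1).
Iteration 1: components of {Rod} -> Cap = 1*1 = 1, Panel = 1*2 = 2, Widget = 1*5 = 5.
Iteration 2: components of {Cap,Panel,Widget} -> Bearing = 1*1 = 1, Cover = 2*5 = 10, Gizmo = 5*2 = 10, Hub = 5*1 = 5.
Iteration 3: components of {Bearing,Cover,Gizmo,Hub} -> Base = 5*1 = 5.
Iteration 4: no further components; recursion stops.
SUM(total) = 1 + 5 + 1 + 2 + 10 + 5 + 1 + 10 + 5 = 40.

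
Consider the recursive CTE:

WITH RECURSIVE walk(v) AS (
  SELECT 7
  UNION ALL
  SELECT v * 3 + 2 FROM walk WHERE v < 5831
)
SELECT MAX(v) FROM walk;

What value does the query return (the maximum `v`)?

5831

Base: v=7.
Iteration 1: 7 < 5831 holds -> v = 7 * 3 + 2 = 23.
Iteration 2: 23 < 5831 holds -> v = 23 * 3 + 2 = 71.
Iteration 3: 71 < 5831 holds -> v = 71 * 3 + 2 = 215.
Iteration 4: 215 < 5831 holds -> v = 215 * 3 + 2 = 647.
Iteration 5: 647 < 5831 holds -> v = 647 * 3 + 2 = 1943.
Iteration 6: 1943 < 5831 holds -> v = 1943 * 3 + 2 = 5831.
Iteration 7: 5831 < 5831 fails; recursion stops.
v values: 7, 23, 71, 215, 647, 1943, 5831; the maximum is 5831.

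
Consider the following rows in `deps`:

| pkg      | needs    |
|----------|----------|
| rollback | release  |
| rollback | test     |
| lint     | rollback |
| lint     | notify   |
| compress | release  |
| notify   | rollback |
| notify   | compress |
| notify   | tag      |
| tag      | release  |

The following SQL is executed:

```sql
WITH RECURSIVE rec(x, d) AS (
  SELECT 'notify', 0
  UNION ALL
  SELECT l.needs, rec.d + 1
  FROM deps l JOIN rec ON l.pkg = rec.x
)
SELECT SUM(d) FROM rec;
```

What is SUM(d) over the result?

11

Base: (notify, d=0).
Iteration 1: edges from {notify} -> (compress, d=1), (rollback, d=1), (tag, d=1).
Iteration 2: edges from {compress,rollback,tag} -> (release, d=2) x3, (test, d=2). [UNION ALL keeps all 4 new rows, including repeats]
Iteration 3: no outgoing edges from {release,test}; recursion stops.
SUM(d) = 0 + 1 + 1 + 1 + 2 + 2 + 2 + 2 = 11.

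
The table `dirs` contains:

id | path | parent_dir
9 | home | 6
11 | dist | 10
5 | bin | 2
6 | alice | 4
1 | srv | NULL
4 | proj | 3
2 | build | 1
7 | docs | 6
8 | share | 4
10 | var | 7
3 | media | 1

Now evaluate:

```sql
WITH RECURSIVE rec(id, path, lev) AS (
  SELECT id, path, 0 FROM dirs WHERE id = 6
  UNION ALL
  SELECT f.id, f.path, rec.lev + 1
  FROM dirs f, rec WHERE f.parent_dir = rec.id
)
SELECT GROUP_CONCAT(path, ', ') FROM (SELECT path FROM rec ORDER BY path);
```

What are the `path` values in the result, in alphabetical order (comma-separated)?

Base: id=6 (alice) at lev 0.
Iteration 1: rows with parent_dir in {6} -> docs (id 7, lev 1), home (id 9, lev 1).
Iteration 2: rows with parent_dir in {7,9} -> var (id 10, lev 2).
Iteration 3: rows with parent_dir in {10} -> dist (id 11, lev 3).
Iteration 4: no rows with parent_dir in {11}; recursion stops.

alice, dist, docs, home, var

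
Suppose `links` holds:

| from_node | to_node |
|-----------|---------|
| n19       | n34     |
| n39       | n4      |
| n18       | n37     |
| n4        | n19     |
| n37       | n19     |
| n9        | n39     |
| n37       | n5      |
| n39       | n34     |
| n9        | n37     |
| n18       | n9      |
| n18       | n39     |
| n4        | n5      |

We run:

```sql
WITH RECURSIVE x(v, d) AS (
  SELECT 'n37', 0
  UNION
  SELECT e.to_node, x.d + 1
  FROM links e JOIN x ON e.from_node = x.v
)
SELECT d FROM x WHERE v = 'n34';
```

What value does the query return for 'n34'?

Base: (n37, d=0).
Iteration 1: edges from {n37} -> (n19, d=1), (n5, d=1).
Iteration 2: edges from {n19,n5} -> (n34, d=2).
Iteration 3: no outgoing edges from {n34}; recursion stops.

2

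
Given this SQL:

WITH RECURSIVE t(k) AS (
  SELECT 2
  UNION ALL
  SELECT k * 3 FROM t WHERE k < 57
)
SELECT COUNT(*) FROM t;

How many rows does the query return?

5

Base: k=2.
Iteration 1: 2 < 57 holds -> k = 2 * 3 = 6.
Iteration 2: 6 < 57 holds -> k = 6 * 3 = 18.
Iteration 3: 18 < 57 holds -> k = 18 * 3 = 54.
Iteration 4: 54 < 57 holds -> k = 54 * 3 = 162.
Iteration 5: 162 < 57 fails; recursion stops.
Total rows emitted: 5.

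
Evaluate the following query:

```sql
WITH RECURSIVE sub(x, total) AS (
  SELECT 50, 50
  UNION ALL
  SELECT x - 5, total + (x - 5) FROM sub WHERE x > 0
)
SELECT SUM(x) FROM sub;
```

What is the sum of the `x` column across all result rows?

Base: x=50, total=50.
Iteration 1: 50 > 0 holds -> x = 50 - 5 = 45, total = 50 + 45 = 95.
Iteration 2: 45 > 0 holds -> x = 45 - 5 = 40, total = 95 + 40 = 135.
Iteration 3: 40 > 0 holds -> x = 40 - 5 = 35, total = 135 + 35 = 170.
Iteration 4: 35 > 0 holds -> x = 35 - 5 = 30, total = 170 + 30 = 200.
Iteration 5: 30 > 0 holds -> x = 30 - 5 = 25, total = 200 + 25 = 225.
Iteration 6: 25 > 0 holds -> x = 25 - 5 = 20, total = 225 + 20 = 245.
Iteration 7: 20 > 0 holds -> x = 20 - 5 = 15, total = 245 + 15 = 260.
Iteration 8: 15 > 0 holds -> x = 15 - 5 = 10, total = 260 + 10 = 270.
Iteration 9: 10 > 0 holds -> x = 10 - 5 = 5, total = 270 + 5 = 275.
Iteration 10: 5 > 0 holds -> x = 5 - 5 = 0, total = 275 + 0 = 275.
Iteration 11: 0 > 0 fails; recursion stops.
SUM(x) = 50 + 45 + 40 + 35 + 30 + 25 + 20 + 15 + 10 + 5 + 0 = 275.

275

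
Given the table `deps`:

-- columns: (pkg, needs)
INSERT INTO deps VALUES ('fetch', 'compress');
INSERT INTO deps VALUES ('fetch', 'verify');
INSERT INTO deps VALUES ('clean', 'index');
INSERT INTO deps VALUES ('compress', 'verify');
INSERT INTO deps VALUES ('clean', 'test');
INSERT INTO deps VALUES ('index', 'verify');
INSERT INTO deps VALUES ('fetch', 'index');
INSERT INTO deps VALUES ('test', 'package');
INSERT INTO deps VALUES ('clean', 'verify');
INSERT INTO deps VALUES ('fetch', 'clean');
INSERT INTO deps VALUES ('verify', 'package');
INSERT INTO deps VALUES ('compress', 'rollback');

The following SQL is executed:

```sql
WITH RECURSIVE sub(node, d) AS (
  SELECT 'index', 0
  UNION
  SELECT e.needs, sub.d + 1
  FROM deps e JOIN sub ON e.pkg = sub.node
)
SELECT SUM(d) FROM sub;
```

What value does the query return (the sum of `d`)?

3

Base: (index, d=0).
Iteration 1: edges from {index} -> (verify, d=1).
Iteration 2: edges from {verify} -> (package, d=2).
Iteration 3: no outgoing edges from {package}; recursion stops.
SUM(d) = 0 + 1 + 2 = 3.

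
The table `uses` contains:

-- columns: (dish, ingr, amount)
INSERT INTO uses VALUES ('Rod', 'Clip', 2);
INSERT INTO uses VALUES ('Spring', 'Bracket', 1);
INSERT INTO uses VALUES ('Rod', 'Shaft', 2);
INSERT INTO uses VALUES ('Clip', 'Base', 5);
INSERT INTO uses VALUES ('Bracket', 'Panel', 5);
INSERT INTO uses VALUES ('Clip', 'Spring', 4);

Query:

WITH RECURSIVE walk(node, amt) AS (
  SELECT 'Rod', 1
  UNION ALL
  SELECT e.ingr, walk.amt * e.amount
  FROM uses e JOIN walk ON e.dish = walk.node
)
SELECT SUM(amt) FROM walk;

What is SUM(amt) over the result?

71

Base: (Rod, amt=1).
Iteration 1: components of {Rod} -> Clip = 1*2 = 2, Shaft = 1*2 = 2.
Iteration 2: components of {Clip,Shaft} -> Base = 2*5 = 10, Spring = 2*4 = 8.
Iteration 3: components of {Base,Spring} -> Bracket = 8*1 = 8.
Iteration 4: components of {Bracket} -> Panel = 8*5 = 40.
Iteration 5: no further components; recursion stops.
SUM(amt) = 1 + 2 + 2 + 8 + 10 + 8 + 40 = 71.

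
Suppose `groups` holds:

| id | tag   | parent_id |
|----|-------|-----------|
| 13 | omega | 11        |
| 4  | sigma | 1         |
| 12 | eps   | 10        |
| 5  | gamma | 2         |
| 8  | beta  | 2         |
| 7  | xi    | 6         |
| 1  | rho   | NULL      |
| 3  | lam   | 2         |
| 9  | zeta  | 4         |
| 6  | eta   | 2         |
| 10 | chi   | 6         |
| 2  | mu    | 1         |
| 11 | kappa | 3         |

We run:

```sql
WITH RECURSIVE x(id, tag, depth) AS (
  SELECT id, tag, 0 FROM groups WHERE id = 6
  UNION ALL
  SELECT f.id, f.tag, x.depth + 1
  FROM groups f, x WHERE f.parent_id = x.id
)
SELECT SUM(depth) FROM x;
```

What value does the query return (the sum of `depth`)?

Base: id=6 (eta) at depth 0.
Iteration 1: rows with parent_id in {6} -> xi (id 7, depth 1), chi (id 10, depth 1).
Iteration 2: rows with parent_id in {7,10} -> eps (id 12, depth 2).
Iteration 3: no rows with parent_id in {12}; recursion stops.
SUM(depth) = 0 + 1 + 1 + 2 = 4.

4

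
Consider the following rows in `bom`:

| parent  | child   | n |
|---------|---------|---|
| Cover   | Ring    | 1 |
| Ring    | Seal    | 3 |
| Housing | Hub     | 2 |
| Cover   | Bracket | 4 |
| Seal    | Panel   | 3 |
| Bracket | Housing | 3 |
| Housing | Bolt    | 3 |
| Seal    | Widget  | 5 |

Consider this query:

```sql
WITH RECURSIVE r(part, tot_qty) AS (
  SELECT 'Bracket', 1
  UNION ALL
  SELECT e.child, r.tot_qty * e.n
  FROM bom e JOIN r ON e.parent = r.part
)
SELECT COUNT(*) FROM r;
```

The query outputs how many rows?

Base: (Bracket, tot_qty=1).
Iteration 1: components of {Bracket} -> Housing = 1*3 = 3.
Iteration 2: components of {Housing} -> Bolt = 3*3 = 9, Hub = 3*2 = 6.
Iteration 3: no further components; recursion stops.
Total rows emitted: 4.

4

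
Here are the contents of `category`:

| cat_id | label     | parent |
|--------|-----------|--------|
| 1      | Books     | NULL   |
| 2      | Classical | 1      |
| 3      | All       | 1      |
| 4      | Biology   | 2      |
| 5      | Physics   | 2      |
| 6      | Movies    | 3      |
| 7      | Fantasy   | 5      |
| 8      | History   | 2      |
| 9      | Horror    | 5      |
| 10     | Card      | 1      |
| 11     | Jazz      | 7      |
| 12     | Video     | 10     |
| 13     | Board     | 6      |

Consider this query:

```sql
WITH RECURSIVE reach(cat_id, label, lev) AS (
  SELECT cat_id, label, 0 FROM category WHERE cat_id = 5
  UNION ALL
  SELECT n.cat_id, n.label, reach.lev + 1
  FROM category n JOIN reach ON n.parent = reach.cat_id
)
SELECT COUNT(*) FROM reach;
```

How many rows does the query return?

4

Base: cat_id=5 (Physics) at lev 0.
Iteration 1: rows with parent in {5} -> Fantasy (id 7, lev 1), Horror (id 9, lev 1).
Iteration 2: rows with parent in {7,9} -> Jazz (id 11, lev 2).
Iteration 3: no rows with parent in {11}; recursion stops.
Total rows emitted: 4.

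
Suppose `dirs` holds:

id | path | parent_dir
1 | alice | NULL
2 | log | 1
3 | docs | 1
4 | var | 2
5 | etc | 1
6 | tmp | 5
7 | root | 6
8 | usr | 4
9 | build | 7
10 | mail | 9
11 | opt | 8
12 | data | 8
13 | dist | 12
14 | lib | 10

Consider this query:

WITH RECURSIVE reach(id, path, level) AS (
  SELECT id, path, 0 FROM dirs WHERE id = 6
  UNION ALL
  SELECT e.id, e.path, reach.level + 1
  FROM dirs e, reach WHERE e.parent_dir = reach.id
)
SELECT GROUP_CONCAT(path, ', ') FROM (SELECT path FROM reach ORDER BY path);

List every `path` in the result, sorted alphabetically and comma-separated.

Base: id=6 (tmp) at level 0.
Iteration 1: rows with parent_dir in {6} -> root (id 7, level 1).
Iteration 2: rows with parent_dir in {7} -> build (id 9, level 2).
Iteration 3: rows with parent_dir in {9} -> mail (id 10, level 3).
Iteration 4: rows with parent_dir in {10} -> lib (id 14, level 4).
Iteration 5: no rows with parent_dir in {14}; recursion stops.

build, lib, mail, root, tmp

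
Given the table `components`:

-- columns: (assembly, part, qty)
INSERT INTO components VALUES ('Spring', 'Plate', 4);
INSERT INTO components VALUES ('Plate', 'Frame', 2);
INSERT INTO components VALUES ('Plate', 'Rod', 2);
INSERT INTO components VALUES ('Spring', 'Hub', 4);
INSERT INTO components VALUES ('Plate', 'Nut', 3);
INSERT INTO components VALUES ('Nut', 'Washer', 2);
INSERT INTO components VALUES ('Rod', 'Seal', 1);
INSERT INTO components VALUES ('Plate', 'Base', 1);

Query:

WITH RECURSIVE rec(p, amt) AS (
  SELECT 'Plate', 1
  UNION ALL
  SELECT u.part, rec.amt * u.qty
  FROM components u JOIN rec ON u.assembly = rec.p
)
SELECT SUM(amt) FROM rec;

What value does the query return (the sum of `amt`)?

Base: (Plate, amt=1).
Iteration 1: components of {Plate} -> Base = 1*1 = 1, Frame = 1*2 = 2, Nut = 1*3 = 3, Rod = 1*2 = 2.
Iteration 2: components of {Base,Frame,Nut,Rod} -> Seal = 2*1 = 2, Washer = 3*2 = 6.
Iteration 3: no further components; recursion stops.
SUM(amt) = 1 + 2 + 2 + 3 + 1 + 2 + 6 = 17.

17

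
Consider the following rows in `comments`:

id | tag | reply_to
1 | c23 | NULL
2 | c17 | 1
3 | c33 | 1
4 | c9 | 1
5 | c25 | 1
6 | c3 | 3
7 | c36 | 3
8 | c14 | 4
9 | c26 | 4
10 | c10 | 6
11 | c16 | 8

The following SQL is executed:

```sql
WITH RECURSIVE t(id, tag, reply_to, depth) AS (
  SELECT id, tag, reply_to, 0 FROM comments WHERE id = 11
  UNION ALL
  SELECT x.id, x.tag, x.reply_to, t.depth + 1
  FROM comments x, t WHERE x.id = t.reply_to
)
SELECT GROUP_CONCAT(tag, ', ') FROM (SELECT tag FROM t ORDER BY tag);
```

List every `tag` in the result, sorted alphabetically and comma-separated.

c14, c16, c23, c9

Base: id=11 (c16), reply_to=8, depth 0.
Iteration 1: join on id=8 -> c14 (id 8, reply_to=4, depth 1).
Iteration 2: join on id=4 -> c9 (id 4, reply_to=1, depth 2).
Iteration 3: join on id=1 -> c23 (id 1, reply_to=NULL, depth 3).
Iteration 4: reply_to is NULL; no match; recursion stops.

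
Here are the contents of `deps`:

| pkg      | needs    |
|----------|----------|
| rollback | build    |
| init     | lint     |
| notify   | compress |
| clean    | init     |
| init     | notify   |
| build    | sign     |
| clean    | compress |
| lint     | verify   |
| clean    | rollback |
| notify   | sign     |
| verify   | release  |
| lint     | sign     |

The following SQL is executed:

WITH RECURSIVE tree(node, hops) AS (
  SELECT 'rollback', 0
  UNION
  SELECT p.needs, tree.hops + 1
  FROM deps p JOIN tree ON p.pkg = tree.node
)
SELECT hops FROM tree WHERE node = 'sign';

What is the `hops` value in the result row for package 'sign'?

Base: (rollback, hops=0).
Iteration 1: edges from {rollback} -> (build, hops=1).
Iteration 2: edges from {build} -> (sign, hops=2).
Iteration 3: no outgoing edges from {sign}; recursion stops.

2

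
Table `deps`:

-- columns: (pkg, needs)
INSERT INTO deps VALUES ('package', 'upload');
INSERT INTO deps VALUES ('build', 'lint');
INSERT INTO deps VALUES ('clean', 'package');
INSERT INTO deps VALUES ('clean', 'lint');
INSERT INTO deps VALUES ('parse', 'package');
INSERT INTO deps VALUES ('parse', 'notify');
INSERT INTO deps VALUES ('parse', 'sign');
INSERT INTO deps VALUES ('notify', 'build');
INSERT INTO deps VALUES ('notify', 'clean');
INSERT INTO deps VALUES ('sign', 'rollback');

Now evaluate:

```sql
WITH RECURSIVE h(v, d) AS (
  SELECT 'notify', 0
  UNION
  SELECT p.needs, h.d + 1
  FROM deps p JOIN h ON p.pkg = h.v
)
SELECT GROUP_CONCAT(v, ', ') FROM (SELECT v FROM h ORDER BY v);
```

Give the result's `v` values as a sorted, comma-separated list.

Base: (notify, d=0).
Iteration 1: edges from {notify} -> (build, d=1), (clean, d=1).
Iteration 2: edges from {build,clean} -> (lint, d=2), (package, d=2). [UNION drops 1 duplicate row(s)]
Iteration 3: edges from {lint,package} -> (upload, d=3).
Iteration 4: no outgoing edges from {upload}; recursion stops.

build, clean, lint, notify, package, upload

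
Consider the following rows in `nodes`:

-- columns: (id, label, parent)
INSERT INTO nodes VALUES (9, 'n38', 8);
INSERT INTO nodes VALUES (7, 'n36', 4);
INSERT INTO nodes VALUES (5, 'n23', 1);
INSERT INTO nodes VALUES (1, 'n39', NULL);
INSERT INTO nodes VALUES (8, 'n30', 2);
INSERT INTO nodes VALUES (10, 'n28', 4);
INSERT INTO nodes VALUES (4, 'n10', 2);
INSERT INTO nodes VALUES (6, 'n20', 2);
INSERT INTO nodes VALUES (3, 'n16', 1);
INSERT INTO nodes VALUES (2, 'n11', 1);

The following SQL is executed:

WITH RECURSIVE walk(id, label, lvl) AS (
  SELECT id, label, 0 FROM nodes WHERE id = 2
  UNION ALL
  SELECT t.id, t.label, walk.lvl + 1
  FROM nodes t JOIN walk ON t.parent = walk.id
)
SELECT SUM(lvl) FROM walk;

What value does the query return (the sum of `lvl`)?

Base: id=2 (n11) at lvl 0.
Iteration 1: rows with parent in {2} -> n10 (id 4, lvl 1), n20 (id 6, lvl 1), n30 (id 8, lvl 1).
Iteration 2: rows with parent in {4,6,8} -> n36 (id 7, lvl 2), n38 (id 9, lvl 2), n28 (id 10, lvl 2).
Iteration 3: no rows with parent in {7,9,10}; recursion stops.
SUM(lvl) = 0 + 1 + 1 + 1 + 2 + 2 + 2 = 9.

9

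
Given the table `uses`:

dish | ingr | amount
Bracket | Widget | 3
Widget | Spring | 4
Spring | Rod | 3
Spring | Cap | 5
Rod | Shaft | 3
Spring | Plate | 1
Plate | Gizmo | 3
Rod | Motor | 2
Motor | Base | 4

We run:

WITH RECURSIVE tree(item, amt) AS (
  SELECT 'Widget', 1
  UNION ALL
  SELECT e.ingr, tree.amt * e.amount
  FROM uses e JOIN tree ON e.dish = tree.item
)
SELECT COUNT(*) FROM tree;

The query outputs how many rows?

Base: (Widget, amt=1).
Iteration 1: components of {Widget} -> Spring = 1*4 = 4.
Iteration 2: components of {Spring} -> Cap = 4*5 = 20, Plate = 4*1 = 4, Rod = 4*3 = 12.
Iteration 3: components of {Cap,Plate,Rod} -> Gizmo = 4*3 = 12, Motor = 12*2 = 24, Shaft = 12*3 = 36.
Iteration 4: components of {Gizmo,Motor,Shaft} -> Base = 24*4 = 96.
Iteration 5: no further components; recursion stops.
Total rows emitted: 9.

9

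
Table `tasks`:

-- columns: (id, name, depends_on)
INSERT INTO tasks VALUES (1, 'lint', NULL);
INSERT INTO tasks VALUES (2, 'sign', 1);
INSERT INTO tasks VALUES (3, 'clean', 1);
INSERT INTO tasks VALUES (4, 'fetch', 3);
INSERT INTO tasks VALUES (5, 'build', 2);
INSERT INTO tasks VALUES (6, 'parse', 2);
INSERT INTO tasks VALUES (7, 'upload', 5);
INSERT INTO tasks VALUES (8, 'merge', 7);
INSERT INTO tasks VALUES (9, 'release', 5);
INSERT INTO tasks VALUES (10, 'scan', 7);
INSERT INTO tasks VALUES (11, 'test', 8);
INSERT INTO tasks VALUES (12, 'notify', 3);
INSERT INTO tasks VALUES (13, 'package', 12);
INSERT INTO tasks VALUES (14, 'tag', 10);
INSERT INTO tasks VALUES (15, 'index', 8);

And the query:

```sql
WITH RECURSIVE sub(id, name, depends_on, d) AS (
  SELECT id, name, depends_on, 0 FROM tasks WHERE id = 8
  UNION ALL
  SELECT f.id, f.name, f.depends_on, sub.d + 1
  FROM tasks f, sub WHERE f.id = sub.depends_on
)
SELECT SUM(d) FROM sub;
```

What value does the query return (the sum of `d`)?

10

Base: id=8 (merge), depends_on=7, d 0.
Iteration 1: join on id=7 -> upload (id 7, depends_on=5, d 1).
Iteration 2: join on id=5 -> build (id 5, depends_on=2, d 2).
Iteration 3: join on id=2 -> sign (id 2, depends_on=1, d 3).
Iteration 4: join on id=1 -> lint (id 1, depends_on=NULL, d 4).
Iteration 5: depends_on is NULL; no match; recursion stops.
SUM(d) = 0 + 1 + 2 + 3 + 4 = 10.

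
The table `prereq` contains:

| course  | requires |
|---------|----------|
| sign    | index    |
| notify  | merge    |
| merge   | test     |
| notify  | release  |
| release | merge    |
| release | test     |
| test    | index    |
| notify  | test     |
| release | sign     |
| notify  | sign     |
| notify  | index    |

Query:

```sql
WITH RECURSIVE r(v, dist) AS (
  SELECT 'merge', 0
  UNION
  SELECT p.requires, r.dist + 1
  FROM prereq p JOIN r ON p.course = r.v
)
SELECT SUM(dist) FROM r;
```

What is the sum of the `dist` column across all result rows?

Base: (merge, dist=0).
Iteration 1: edges from {merge} -> (test, dist=1).
Iteration 2: edges from {test} -> (index, dist=2).
Iteration 3: no outgoing edges from {index}; recursion stops.
SUM(dist) = 0 + 1 + 2 = 3.

3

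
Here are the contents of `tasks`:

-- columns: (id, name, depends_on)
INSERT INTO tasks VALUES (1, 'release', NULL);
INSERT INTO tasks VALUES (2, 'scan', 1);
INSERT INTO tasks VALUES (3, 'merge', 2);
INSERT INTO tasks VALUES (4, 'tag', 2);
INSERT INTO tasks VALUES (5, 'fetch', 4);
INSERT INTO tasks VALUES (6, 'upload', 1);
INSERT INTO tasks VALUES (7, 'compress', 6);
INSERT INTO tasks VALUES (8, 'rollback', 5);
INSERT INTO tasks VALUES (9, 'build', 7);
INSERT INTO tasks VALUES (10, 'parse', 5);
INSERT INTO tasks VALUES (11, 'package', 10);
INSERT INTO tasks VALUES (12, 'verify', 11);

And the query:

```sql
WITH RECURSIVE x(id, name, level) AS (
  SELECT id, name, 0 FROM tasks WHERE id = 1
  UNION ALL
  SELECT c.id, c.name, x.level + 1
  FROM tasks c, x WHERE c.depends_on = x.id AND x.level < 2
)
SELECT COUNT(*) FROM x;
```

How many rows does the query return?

6

Base: id=1 (release) at level 0.
Iteration 1: rows with depends_on in {1} -> scan (id 2, level 1), upload (id 6, level 1).
Iteration 2: rows with depends_on in {2,6} -> merge (id 3, level 2), tag (id 4, level 2), compress (id 7, level 2).
Iteration 3: level < 2 fails for all current rows; recursion stops.
Total rows emitted: 6.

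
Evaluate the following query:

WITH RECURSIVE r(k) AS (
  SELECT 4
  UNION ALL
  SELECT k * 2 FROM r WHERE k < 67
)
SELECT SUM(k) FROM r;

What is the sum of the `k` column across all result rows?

Base: k=4.
Iteration 1: 4 < 67 holds -> k = 4 * 2 = 8.
Iteration 2: 8 < 67 holds -> k = 8 * 2 = 16.
Iteration 3: 16 < 67 holds -> k = 16 * 2 = 32.
Iteration 4: 32 < 67 holds -> k = 32 * 2 = 64.
Iteration 5: 64 < 67 holds -> k = 64 * 2 = 128.
Iteration 6: 128 < 67 fails; recursion stops.
SUM(k) = 4 + 8 + 16 + 32 + 64 + 128 = 252.

252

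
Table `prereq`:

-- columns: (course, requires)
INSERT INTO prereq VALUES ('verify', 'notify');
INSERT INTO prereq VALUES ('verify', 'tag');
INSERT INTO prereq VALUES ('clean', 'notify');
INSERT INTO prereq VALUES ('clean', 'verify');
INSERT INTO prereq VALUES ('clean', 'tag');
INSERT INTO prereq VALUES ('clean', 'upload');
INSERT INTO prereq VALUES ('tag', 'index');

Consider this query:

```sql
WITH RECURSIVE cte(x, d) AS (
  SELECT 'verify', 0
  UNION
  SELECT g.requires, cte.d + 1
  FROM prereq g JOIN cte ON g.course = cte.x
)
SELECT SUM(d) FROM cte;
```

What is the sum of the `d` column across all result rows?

Base: (verify, d=0).
Iteration 1: edges from {verify} -> (notify, d=1), (tag, d=1).
Iteration 2: edges from {notify,tag} -> (index, d=2).
Iteration 3: no outgoing edges from {index}; recursion stops.
SUM(d) = 0 + 1 + 1 + 2 = 4.

4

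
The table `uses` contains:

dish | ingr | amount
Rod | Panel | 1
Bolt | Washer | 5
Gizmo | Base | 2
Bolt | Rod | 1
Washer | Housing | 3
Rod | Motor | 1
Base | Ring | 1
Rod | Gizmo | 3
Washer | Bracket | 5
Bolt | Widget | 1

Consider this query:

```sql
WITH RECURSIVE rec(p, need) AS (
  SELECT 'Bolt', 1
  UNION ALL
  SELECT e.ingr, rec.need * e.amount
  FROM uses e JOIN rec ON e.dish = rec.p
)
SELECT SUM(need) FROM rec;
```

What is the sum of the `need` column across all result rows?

Base: (Bolt, need=1).
Iteration 1: components of {Bolt} -> Rod = 1*1 = 1, Washer = 1*5 = 5, Widget = 1*1 = 1.
Iteration 2: components of {Rod,Washer,Widget} -> Bracket = 5*5 = 25, Gizmo = 1*3 = 3, Housing = 5*3 = 15, Motor = 1*1 = 1, Panel = 1*1 = 1.
Iteration 3: components of {Bracket,Gizmo,Housing,Motor,Panel} -> Base = 3*2 = 6.
Iteration 4: components of {Base} -> Ring = 6*1 = 6.
Iteration 5: no further components; recursion stops.
SUM(need) = 1 + 1 + 1 + 5 + 3 + 1 + 1 + 25 + 15 + 6 + 6 = 65.

65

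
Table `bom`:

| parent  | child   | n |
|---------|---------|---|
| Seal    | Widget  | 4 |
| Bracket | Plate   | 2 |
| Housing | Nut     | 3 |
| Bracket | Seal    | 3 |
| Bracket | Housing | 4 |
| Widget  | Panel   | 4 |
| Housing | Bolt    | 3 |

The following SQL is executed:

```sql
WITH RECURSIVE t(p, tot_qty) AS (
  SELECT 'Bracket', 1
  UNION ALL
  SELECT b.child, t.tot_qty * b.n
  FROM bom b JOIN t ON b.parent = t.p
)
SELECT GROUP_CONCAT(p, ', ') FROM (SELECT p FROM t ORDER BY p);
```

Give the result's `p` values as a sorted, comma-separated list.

Bolt, Bracket, Housing, Nut, Panel, Plate, Seal, Widget

Base: (Bracket, tot_qty=1).
Iteration 1: components of {Bracket} -> Housing = 1*4 = 4, Plate = 1*2 = 2, Seal = 1*3 = 3.
Iteration 2: components of {Housing,Plate,Seal} -> Bolt = 4*3 = 12, Nut = 4*3 = 12, Widget = 3*4 = 12.
Iteration 3: components of {Bolt,Nut,Widget} -> Panel = 12*4 = 48.
Iteration 4: no further components; recursion stops.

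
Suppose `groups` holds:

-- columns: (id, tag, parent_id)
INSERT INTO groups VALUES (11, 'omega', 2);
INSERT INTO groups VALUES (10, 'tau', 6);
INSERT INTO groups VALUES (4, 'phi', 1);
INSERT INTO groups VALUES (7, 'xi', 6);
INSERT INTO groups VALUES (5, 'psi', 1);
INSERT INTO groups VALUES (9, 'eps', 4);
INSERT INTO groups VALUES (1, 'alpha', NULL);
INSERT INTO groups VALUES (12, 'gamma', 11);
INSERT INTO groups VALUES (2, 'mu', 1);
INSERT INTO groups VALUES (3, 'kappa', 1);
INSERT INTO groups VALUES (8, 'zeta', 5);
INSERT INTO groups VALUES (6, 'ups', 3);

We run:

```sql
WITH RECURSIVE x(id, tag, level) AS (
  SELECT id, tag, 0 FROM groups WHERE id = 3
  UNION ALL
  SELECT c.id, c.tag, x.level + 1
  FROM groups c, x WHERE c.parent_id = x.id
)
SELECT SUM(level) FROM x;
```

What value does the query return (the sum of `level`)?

Base: id=3 (kappa) at level 0.
Iteration 1: rows with parent_id in {3} -> ups (id 6, level 1).
Iteration 2: rows with parent_id in {6} -> xi (id 7, level 2), tau (id 10, level 2).
Iteration 3: no rows with parent_id in {7,10}; recursion stops.
SUM(level) = 0 + 1 + 2 + 2 = 5.

5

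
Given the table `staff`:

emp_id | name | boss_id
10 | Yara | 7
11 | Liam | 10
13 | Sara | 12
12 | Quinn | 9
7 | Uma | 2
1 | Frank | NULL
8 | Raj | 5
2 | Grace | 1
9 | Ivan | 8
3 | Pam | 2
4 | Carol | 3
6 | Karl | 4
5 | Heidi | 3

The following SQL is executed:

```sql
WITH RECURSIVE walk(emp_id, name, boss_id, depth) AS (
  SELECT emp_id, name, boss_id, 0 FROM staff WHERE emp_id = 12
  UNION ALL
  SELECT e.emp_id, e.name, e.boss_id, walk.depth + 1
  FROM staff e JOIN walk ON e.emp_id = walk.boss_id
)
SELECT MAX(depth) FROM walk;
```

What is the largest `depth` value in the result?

Base: emp_id=12 (Quinn), boss_id=9, depth 0.
Iteration 1: join on emp_id=9 -> Ivan (id 9, boss_id=8, depth 1).
Iteration 2: join on emp_id=8 -> Raj (id 8, boss_id=5, depth 2).
Iteration 3: join on emp_id=5 -> Heidi (id 5, boss_id=3, depth 3).
Iteration 4: join on emp_id=3 -> Pam (id 3, boss_id=2, depth 4).
Iteration 5: join on emp_id=2 -> Grace (id 2, boss_id=1, depth 5).
Iteration 6: join on emp_id=1 -> Frank (id 1, boss_id=NULL, depth 6).
Iteration 7: boss_id is NULL; no match; recursion stops.
depth values: 0, 1, 2, 3, 4, 5, 6; the maximum is 6.

6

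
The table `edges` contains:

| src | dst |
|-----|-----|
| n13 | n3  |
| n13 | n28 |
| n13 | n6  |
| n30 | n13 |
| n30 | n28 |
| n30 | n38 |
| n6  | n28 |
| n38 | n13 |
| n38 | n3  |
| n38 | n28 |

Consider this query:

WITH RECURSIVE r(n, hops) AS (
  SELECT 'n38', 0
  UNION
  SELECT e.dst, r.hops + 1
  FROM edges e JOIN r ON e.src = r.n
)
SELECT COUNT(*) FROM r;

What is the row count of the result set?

8

Base: (n38, hops=0).
Iteration 1: edges from {n38} -> (n13, hops=1), (n28, hops=1), (n3, hops=1).
Iteration 2: edges from {n13,n28,n3} -> (n28, hops=2), (n3, hops=2), (n6, hops=2).
Iteration 3: edges from {n28,n3,n6} -> (n28, hops=3).
Iteration 4: no outgoing edges from {n28}; recursion stops.
Total rows emitted: 8.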